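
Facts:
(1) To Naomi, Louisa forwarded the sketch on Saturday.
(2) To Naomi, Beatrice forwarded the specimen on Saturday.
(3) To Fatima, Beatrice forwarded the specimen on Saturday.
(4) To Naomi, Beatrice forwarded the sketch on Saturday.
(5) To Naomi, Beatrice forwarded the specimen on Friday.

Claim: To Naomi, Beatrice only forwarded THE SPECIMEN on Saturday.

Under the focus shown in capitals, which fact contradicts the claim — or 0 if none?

The capitals mark "the specimen" as focus. So "only" rules out other things, with the rest (agent = Beatrice, recipient = Naomi, setting = on Saturday) as background.
Fact (4) matches on agent = Beatrice, recipient = Naomi, setting = on Saturday, but has thing = the sketch instead. That refutes the claim.

4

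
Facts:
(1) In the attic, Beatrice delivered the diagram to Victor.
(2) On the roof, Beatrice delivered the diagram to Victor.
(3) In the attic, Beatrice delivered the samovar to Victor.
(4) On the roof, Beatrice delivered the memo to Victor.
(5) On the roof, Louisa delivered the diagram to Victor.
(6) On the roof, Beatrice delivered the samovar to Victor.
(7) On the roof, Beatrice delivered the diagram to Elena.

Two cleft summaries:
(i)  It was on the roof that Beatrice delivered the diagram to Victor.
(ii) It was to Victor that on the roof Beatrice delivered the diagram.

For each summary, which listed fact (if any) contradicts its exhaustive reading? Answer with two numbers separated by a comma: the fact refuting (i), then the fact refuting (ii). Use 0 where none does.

Summary (i) focuses "on the roof" (the setting); background Beatrice as agent and the diagram as thing and Victor as recipient. Fact (1) matches that background with setting = in the attic — refutes (i).
Summary (ii) focuses "Victor" (the recipient); background Beatrice as agent and the diagram as thing and on the roof as setting. Fact (7) matches that background with recipient = Elena — refutes (ii).

1, 7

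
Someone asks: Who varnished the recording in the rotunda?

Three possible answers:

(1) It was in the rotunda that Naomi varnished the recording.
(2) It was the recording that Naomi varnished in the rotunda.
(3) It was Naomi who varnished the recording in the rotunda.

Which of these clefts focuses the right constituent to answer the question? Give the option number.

3

The question word "who" targets the subject (agent).
Option (1) clefts "in the rotunda" — the location, not what was asked.
Option (2) clefts "the recording" — the direct object, not what was asked.
Option (3) clefts "Naomi" — that matches what the question asks about.
So the congruent reply is (3).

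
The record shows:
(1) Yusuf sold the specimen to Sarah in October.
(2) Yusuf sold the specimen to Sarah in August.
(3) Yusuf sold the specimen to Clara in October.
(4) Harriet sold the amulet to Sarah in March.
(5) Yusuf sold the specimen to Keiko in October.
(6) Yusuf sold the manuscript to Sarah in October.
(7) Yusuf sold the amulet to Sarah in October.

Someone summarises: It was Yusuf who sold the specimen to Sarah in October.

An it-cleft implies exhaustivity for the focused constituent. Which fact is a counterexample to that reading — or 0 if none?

Focus of the cleft: "Yusuf" (the agent). Presupposed background: same thing, recipient, setting (the specimen / Sarah / in October).
The exhaustive reading says no other agent fits that background.
Every other fact differs from the presupposition on some backgrounded slot, so none challenges the exhaustivity.

0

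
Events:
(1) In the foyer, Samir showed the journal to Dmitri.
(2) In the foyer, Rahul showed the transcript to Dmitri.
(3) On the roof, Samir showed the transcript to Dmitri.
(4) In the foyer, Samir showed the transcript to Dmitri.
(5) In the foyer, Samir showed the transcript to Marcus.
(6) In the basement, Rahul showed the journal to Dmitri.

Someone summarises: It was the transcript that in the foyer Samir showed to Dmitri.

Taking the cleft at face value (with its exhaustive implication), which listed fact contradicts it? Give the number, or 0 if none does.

1

The cleft puts "the transcript" in focus and presupposes the open proposition with Samir as agent and Dmitri as recipient and in the foyer as setting.
The exhaustive reading says no other thing fits that background.
Fact (1) shares the background but with thing = the journal; exhaustivity is violated.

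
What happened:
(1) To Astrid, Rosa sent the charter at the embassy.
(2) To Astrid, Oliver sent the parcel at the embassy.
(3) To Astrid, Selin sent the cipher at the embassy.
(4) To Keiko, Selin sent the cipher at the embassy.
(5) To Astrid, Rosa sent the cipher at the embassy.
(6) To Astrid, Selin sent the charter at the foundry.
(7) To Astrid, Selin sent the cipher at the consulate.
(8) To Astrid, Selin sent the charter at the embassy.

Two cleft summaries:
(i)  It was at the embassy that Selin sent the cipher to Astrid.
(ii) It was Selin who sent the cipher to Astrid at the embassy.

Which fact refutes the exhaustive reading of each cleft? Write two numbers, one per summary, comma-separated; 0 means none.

7, 5

Summary (i) focuses "at the embassy" (the setting); background same agent, thing, recipient (Selin / the cipher / Astrid). Fact (7) matches that background with setting = at the consulate — refutes (i).
Summary (ii) focuses "Selin" (the agent); background same thing, recipient, setting (the cipher / Astrid / at the embassy). Fact (5) matches that background with agent = Rosa — refutes (ii).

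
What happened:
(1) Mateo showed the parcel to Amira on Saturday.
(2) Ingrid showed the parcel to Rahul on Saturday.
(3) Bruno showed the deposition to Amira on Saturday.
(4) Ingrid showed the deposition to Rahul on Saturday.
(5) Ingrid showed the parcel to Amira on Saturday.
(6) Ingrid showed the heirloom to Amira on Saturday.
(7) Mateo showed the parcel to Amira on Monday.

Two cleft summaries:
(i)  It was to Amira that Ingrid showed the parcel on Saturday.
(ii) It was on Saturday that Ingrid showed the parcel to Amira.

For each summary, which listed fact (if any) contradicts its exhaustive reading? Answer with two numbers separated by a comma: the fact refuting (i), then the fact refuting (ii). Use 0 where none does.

Summary (i) focuses "Amira" (the recipient); background Ingrid as agent and the parcel as thing and on Saturday as setting. Fact (2) matches that background with recipient = Rahul — refutes (i).
Summary (ii) focuses "on Saturday" (the setting); background Ingrid as agent and the parcel as thing and Amira as recipient. No fact matches that background with a different setting, so 0.

2, 0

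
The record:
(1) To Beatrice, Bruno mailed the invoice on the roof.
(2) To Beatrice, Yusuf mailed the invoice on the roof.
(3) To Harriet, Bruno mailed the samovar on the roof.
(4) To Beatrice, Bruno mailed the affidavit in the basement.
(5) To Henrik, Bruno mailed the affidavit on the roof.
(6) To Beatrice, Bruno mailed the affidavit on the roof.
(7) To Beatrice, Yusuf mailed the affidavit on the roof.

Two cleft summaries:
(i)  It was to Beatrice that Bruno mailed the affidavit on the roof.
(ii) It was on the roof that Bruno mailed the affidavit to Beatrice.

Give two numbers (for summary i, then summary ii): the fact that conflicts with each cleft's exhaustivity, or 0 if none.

5, 4

(i): focus "Beatrice". Looking for Bruno as agent and the affidavit as thing and on the roof as setting with some other recipient — fact (5) has Henrik there. Refuted.
(ii): focus "on the roof". Looking for Bruno as agent and the affidavit as thing and Beatrice as recipient with some other setting — fact (4) has in the basement there. Refuted.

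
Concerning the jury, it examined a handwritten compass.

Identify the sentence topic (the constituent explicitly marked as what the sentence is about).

the jury

The construction explicitly marks "the jury" as what the sentence is about — the topic.
The remainder of the clause is the comment (what is said about the topic).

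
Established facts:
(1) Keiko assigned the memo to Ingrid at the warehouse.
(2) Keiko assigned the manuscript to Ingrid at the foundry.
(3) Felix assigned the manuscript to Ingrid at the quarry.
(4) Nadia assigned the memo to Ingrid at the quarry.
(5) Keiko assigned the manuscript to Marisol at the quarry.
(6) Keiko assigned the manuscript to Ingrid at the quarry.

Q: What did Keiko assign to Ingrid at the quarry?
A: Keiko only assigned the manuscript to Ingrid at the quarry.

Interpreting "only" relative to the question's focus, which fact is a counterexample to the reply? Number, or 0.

0

The question "What did ...?" targets the thing, so in the reply the focus falls on "the manuscript".
"Only" then excludes alternative things while the background — same agent, recipient, setting (Keiko / Ingrid / at the quarry) — is held fixed.
No listed fact shares that background with another thing. Nothing contradicts the reply.
(Fact (5) would refute a reading with focus on the recipient — but that is not what the question asks.)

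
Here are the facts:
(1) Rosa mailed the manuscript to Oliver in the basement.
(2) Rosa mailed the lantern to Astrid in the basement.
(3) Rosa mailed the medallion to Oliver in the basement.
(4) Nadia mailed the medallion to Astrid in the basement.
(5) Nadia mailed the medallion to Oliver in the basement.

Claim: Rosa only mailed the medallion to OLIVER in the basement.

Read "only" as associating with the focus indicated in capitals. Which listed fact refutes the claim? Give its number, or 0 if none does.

0

Focus (in capitals) is "Oliver" — the recipient. "Only" excludes alternative recipients while holding fixed agent = Rosa, thing = the medallion, setting = in the basement.
Every other fact changes something in the background, not just the recipient. Nothing refutes the claim.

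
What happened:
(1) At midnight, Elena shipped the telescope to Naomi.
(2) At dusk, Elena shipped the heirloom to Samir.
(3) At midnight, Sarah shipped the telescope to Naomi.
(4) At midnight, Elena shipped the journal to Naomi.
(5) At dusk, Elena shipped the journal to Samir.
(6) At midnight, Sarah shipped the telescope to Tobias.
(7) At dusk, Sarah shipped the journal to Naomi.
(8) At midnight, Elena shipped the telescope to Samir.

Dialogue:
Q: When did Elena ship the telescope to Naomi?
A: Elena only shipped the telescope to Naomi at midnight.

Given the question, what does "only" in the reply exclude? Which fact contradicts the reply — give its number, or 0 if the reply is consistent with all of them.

0

The question "When did ...?" targets the setting, so in the reply the focus falls on "at midnight".
So "only" ranges over settings; the rest (agent = Elena, thing = the telescope, recipient = Naomi) is presupposed.
No listed fact shares that background with another setting. Nothing contradicts the reply.
(Fact (8) would refute a reading with focus on the recipient — but that is not what the question asks.)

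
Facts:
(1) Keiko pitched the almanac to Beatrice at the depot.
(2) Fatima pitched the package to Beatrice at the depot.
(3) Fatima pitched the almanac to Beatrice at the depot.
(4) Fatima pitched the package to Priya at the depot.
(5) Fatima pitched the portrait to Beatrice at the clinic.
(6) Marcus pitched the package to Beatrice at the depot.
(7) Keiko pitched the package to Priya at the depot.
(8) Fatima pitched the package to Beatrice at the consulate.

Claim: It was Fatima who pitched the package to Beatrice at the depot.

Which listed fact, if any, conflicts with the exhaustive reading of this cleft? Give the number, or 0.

Focus of the cleft: "Fatima" (the agent). Presupposed background: same thing, recipient, setting (the package / Beatrice / at the depot).
Exhaustivity: Fatima is the only agent satisfying that background.
Fact (6) shares the background but with agent = Marcus; exhaustivity is violated.

6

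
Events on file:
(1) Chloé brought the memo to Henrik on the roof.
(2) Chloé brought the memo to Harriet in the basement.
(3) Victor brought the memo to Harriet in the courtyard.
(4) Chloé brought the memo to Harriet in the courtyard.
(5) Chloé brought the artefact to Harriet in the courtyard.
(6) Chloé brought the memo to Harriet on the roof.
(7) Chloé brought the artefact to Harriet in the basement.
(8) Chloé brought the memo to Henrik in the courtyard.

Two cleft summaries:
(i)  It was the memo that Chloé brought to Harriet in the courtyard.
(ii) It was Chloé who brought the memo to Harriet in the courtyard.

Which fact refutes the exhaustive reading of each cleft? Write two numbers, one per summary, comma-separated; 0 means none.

5, 3

Summary (i) focuses "the memo" (the thing); background Chloé as agent and Harriet as recipient and in the courtyard as setting. Fact (5) matches that background with thing = the artefact — refutes (i).
Summary (ii) focuses "Chloé" (the agent); background the memo as thing and Harriet as recipient and in the courtyard as setting. Fact (3) matches that background with agent = Victor — refutes (ii).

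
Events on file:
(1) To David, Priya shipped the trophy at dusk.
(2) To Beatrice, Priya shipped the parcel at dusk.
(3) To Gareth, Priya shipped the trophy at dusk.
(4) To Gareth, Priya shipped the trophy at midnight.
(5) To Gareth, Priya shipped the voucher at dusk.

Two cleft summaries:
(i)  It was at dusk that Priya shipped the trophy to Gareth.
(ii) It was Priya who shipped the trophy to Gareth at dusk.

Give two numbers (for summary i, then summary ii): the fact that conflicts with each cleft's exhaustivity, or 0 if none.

(i): focus "at dusk". Looking for same agent, thing, recipient (Priya / the trophy / Gareth) with some other setting — fact (4) has at midnight there. Refuted.
(ii): focus "Priya". No fact shares same thing, recipient, setting (the trophy / Gareth / at dusk) with a different agent. 0.

4, 0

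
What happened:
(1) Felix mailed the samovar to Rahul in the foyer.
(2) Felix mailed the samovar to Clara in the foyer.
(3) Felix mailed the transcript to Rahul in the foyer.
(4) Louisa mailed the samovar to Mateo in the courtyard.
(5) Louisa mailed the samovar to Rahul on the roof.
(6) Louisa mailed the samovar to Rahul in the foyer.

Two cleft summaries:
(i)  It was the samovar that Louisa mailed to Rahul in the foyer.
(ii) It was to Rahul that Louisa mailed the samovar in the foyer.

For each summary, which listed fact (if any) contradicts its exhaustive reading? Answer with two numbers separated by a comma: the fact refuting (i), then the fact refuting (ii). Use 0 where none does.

Summary (i) focuses "the samovar" (the thing); background Louisa as agent and Rahul as recipient and in the foyer as setting. No fact matches that background with a different thing, so 0.
Summary (ii) focuses "Rahul" (the recipient); background Louisa as agent and the samovar as thing and in the foyer as setting. No fact matches that background with a different recipient, so 0.

0, 0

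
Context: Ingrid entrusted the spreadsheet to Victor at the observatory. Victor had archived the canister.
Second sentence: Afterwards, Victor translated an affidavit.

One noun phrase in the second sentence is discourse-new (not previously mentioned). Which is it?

"Victor" in the second sentence is given — already mentioned in the context.
"an affidavit" has no antecedent in the context; it is discourse-new (the indefinite article also signals a new referent).

an affidavit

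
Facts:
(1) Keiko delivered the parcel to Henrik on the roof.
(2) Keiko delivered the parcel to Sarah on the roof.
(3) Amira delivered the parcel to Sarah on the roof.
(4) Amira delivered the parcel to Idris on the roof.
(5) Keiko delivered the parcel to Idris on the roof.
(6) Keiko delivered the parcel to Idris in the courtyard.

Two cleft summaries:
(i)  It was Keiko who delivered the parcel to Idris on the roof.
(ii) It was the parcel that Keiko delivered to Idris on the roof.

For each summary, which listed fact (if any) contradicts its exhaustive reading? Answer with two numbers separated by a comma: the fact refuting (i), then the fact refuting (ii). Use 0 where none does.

4, 0

Summary (i) focuses "Keiko" (the agent); background same thing, recipient, setting (the parcel / Idris / on the roof). Fact (4) matches that background with agent = Amira — refutes (i).
Summary (ii) focuses "the parcel" (the thing); background same agent, recipient, setting (Keiko / Idris / on the roof). No fact matches that background with a different thing, so 0.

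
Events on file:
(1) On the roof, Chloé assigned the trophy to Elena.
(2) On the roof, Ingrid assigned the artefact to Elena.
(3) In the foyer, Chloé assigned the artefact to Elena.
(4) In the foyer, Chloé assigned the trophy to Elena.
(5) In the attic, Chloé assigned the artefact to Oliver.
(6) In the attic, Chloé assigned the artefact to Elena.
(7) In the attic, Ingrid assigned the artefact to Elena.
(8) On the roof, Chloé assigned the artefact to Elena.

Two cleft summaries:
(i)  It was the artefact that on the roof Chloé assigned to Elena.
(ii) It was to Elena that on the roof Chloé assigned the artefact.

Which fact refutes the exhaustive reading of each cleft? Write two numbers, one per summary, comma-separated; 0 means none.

(i): focus "the artefact". Looking for Chloé as agent and Elena as recipient and on the roof as setting with some other thing — fact (1) has the trophy there. Refuted.
(ii): focus "Elena". No fact shares Chloé as agent and the artefact as thing and on the roof as setting with a different recipient. 0.

1, 0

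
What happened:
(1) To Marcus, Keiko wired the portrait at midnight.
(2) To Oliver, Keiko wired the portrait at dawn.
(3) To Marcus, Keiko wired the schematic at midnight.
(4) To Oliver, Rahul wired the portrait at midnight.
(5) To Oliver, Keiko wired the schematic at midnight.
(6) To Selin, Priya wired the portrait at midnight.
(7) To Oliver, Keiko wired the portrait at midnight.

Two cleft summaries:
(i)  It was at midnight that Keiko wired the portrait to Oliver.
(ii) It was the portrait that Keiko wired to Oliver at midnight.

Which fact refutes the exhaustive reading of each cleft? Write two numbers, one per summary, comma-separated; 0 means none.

(i): focus "at midnight". Looking for agent = Keiko, thing = the portrait, recipient = Oliver with some other setting — fact (2) has at dawn there. Refuted.
(ii): focus "the portrait". Looking for agent = Keiko, recipient = Oliver, setting = at midnight with some other thing — fact (5) has the schematic there. Refuted.

2, 5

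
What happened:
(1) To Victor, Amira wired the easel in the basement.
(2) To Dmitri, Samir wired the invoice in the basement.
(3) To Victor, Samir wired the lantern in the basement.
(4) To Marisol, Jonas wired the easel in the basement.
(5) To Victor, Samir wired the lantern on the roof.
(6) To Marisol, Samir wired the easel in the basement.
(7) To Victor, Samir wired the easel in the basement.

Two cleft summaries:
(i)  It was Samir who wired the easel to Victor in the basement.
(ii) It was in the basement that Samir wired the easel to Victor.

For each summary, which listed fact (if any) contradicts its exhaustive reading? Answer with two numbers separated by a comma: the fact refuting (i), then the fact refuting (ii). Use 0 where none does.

(i): focus "Samir". Looking for the easel as thing and Victor as recipient and in the basement as setting with some other agent — fact (1) has Amira there. Refuted.
(ii): focus "in the basement". No fact shares Samir as agent and the easel as thing and Victor as recipient with a different setting. 0.

1, 0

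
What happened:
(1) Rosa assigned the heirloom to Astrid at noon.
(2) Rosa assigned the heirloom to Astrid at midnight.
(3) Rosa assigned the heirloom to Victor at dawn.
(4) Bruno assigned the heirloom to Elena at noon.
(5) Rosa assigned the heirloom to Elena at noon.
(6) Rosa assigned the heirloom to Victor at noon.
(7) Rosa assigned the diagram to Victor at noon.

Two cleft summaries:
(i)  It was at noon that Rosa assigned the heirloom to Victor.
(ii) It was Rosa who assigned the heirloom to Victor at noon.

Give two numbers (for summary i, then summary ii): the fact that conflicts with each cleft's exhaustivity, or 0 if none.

3, 0

(i): focus "at noon". Looking for agent = Rosa, thing = the heirloom, recipient = Victor with some other setting — fact (3) has at dawn there. Refuted.
(ii): focus "Rosa". No fact shares thing = the heirloom, recipient = Victor, setting = at noon with a different agent. 0.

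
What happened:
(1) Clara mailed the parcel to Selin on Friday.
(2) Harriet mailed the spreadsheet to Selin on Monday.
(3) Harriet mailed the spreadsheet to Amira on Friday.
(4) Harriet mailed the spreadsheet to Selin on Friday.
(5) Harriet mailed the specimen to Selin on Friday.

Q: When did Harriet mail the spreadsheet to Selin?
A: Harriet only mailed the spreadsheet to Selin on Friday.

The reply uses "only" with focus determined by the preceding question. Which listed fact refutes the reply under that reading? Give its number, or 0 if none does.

2

Answering "When did ...?" puts focus on the setting — here, "on Friday".
"Only" then excludes alternative settings while the background — agent = Harriet, thing = the spreadsheet, recipient = Selin — is held fixed.
Fact (2) shares the background with a different setting (on Monday) — counterexample.
(Fact (3) would refute a reading with focus on the recipient — but that is not what the question asks.)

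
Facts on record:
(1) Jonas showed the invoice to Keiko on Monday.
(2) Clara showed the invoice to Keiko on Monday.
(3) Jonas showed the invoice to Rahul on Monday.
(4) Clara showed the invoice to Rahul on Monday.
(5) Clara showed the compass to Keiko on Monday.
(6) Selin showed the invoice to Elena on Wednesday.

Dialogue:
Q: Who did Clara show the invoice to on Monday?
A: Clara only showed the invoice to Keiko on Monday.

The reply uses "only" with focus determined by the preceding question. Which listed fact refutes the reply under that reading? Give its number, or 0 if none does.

Answering "Who did ... to ...?" puts focus on the recipient — here, "Keiko".
So "only" ranges over recipients; the rest (agent = Clara, thing = the invoice, setting = on Monday) is presupposed.
Fact (4) shares the background with a different recipient (Rahul) — counterexample.
(Fact (5) would refute a reading with focus on the thing — but that is not what the question asks.)

4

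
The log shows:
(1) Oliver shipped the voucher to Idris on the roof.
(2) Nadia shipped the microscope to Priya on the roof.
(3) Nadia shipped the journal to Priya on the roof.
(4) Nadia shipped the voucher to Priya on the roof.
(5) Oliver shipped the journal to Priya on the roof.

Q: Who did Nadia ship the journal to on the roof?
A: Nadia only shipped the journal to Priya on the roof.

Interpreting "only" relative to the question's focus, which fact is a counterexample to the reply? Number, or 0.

0

The question "Who did ... to ...?" targets the recipient, so in the reply the focus falls on "Priya".
So "only" ranges over recipients; the rest (agent = Nadia, thing = the journal, setting = on the roof) is presupposed.
No fact keeps agent = Nadia, thing = the journal, setting = on the roof while changing the recipient; every other fact differs on something backgrounded. The reply stands.
(Fact (2) would refute a reading with focus on the thing — but that is not what the question asks.)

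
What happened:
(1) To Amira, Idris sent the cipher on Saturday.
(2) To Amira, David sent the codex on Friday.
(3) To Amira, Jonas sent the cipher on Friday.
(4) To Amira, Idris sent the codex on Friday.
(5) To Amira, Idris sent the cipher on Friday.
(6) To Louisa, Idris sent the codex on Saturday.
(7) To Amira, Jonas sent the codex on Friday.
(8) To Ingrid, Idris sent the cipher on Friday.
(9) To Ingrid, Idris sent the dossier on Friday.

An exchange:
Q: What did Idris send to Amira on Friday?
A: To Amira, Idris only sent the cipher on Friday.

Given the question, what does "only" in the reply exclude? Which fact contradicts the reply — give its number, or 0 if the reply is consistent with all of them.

Answering "What did ...?" puts focus on the thing — here, "the cipher".
"Only" then excludes alternative things while the background — same agent, recipient, setting (Idris / Amira / on Friday) — is held fixed.
Fact (4) shares the background with a different thing (the codex) — counterexample.
(Fact (8) would refute a reading with focus on the recipient — but that is not what the question asks.)

4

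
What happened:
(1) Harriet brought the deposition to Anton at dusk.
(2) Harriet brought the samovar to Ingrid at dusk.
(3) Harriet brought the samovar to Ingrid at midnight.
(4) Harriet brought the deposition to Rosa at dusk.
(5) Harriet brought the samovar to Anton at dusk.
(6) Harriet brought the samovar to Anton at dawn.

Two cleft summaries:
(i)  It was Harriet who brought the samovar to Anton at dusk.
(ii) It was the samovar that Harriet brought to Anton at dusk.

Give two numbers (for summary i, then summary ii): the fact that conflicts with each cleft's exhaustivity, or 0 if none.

(i): focus "Harriet". No fact shares the samovar as thing and Anton as recipient and at dusk as setting with a different agent. 0.
(ii): focus "the samovar". Looking for Harriet as agent and Anton as recipient and at dusk as setting with some other thing — fact (1) has the deposition there. Refuted.

0, 1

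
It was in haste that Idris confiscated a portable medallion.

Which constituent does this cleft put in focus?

In an it-cleft "It was X that/who ...", the clefted constituent X is the focus; the that/who-clause expresses the presupposed open proposition.
Here the focus is "in haste". The backgrounded (presupposed) material includes "Idris" and "a portable medallion".

in haste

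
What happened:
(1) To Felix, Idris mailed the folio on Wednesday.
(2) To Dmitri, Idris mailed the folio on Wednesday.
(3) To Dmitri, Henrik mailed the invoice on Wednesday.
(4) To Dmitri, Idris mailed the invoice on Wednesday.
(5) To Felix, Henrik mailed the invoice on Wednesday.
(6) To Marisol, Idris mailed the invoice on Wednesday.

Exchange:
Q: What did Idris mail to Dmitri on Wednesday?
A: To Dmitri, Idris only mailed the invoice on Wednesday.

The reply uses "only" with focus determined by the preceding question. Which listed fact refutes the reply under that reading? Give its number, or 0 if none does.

Answering "What did ...?" puts focus on the thing — here, "the invoice".
So "only" ranges over things; the rest (Idris as agent and Dmitri as recipient and on Wednesday as setting) is presupposed.
Fact (2) shares the background with a different thing (the folio) — counterexample.
(Fact (6) would refute a reading with focus on the recipient — but that is not what the question asks.)

2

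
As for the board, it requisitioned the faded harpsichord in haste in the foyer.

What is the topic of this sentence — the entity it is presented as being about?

The construction explicitly marks "the board" as what the sentence is about — the topic.
The remainder of the clause is the comment (what is said about the topic).

the board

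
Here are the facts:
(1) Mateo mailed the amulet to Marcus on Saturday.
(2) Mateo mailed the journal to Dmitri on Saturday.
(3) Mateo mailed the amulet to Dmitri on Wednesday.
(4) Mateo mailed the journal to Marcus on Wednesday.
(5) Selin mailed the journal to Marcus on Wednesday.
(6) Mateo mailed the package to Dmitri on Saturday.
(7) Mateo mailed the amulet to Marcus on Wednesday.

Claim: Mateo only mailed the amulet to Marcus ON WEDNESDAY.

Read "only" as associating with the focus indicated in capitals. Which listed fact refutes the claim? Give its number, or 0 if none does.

1

Focus (in capitals) is "on Wednesday" — the setting. "Only" excludes alternative settings while holding fixed agent = Mateo, thing = the amulet, recipient = Marcus.
Fact (1) matches on agent = Mateo, thing = the amulet, recipient = Marcus, but has setting = on Saturday instead. That refutes the claim.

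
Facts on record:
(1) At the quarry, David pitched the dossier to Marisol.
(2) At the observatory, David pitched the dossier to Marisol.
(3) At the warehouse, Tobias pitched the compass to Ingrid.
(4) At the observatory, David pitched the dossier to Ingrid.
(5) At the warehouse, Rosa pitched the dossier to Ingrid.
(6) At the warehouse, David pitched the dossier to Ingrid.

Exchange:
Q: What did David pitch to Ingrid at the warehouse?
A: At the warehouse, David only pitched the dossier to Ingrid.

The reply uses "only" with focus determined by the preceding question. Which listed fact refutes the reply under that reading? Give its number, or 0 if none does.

Answering "What did ...?" puts focus on the thing — here, "the dossier".
So "only" ranges over things; the rest (agent = David, recipient = Ingrid, setting = at the warehouse) is presupposed.
No fact keeps agent = David, recipient = Ingrid, setting = at the warehouse while changing the thing; every other fact differs on something backgrounded. The reply stands.
(Fact (4) would refute a reading with focus on the setting — but that is not what the question asks.)

0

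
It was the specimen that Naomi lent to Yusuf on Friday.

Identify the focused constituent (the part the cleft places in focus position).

In an it-cleft "It was X that/who ...", the clefted constituent X is the focus; the that/who-clause expresses the presupposed open proposition.
Here the focus is "the specimen". The backgrounded (presupposed) material includes "Naomi", "to Yusuf" and "on Friday".

the specimen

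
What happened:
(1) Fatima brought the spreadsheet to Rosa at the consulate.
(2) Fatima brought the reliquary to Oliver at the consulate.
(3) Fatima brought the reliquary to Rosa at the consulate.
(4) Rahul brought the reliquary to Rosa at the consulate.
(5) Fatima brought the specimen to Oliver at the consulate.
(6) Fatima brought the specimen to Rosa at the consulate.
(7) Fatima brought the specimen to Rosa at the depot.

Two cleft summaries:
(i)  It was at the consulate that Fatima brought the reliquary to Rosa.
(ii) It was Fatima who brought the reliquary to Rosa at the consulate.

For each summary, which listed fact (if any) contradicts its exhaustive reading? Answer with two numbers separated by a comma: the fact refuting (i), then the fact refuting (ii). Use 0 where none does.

0, 4

(i): focus "at the consulate". No fact shares agent = Fatima, thing = the reliquary, recipient = Rosa with a different setting. 0.
(ii): focus "Fatima". Looking for thing = the reliquary, recipient = Rosa, setting = at the consulate with some other agent — fact (4) has Rahul there. Refuted.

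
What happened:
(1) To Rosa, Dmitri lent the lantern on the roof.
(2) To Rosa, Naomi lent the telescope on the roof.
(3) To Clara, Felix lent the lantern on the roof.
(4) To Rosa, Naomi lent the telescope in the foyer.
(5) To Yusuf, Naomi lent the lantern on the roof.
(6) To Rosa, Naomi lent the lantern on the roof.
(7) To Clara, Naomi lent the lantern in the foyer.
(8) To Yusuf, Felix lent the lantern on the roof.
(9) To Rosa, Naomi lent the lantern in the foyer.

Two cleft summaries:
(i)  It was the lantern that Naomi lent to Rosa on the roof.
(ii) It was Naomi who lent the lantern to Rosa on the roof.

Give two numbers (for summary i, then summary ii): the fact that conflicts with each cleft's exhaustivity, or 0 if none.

(i): focus "the lantern". Looking for Naomi as agent and Rosa as recipient and on the roof as setting with some other thing — fact (2) has the telescope there. Refuted.
(ii): focus "Naomi". Looking for the lantern as thing and Rosa as recipient and on the roof as setting with some other agent — fact (1) has Dmitri there. Refuted.

2, 1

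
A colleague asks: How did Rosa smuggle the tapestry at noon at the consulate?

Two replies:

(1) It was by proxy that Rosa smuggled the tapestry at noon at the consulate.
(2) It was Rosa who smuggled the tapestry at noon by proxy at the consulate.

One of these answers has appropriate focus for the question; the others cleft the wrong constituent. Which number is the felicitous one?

1

The question word "how" targets the manner.
Option (1) clefts "by proxy" — that matches what the question asks about.
Option (2) clefts "Rosa" — the subject (agent), not what was asked.
So the congruent reply is (1).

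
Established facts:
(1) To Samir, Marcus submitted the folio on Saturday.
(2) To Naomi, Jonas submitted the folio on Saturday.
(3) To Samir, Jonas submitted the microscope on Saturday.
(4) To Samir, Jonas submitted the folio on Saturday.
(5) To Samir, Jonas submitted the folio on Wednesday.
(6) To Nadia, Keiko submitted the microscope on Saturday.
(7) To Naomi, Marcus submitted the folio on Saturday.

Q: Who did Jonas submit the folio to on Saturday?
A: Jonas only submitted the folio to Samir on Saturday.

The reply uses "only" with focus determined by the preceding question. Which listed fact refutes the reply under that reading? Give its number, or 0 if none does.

Answering "Who did ... to ...?" puts focus on the recipient — here, "Samir".
"Only" then excludes alternative recipients while the background — same agent, thing, setting (Jonas / the folio / on Saturday) — is held fixed.
Fact (2) keeps same agent, thing, setting (Jonas / the folio / on Saturday) but has recipient = Naomi; that refutes the reply.
(Fact (3) would refute a reading with focus on the thing — but that is not what the question asks.)

2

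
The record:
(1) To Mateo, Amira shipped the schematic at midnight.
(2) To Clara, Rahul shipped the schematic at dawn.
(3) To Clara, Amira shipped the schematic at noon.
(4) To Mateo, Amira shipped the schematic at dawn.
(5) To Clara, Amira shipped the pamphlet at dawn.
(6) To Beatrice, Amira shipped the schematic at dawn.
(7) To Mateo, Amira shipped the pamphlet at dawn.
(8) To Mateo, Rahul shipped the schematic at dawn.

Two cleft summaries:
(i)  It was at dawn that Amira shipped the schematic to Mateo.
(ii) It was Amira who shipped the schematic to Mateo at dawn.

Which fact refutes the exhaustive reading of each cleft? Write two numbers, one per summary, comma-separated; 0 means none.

(i): focus "at dawn". Looking for Amira as agent and the schematic as thing and Mateo as recipient with some other setting — fact (1) has at midnight there. Refuted.
(ii): focus "Amira". Looking for the schematic as thing and Mateo as recipient and at dawn as setting with some other agent — fact (8) has Rahul there. Refuted.

1, 8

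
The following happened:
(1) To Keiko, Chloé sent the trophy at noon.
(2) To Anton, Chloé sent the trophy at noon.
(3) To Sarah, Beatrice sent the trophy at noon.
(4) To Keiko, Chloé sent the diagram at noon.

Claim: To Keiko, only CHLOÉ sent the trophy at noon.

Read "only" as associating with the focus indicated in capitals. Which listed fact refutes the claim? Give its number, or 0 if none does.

0

Focus (in capitals) is "Chloé" — the agent. "Only" excludes alternative agents while holding fixed thing = the trophy, recipient = Keiko, setting = at noon.
Every other fact changes something in the background, not just the agent. Nothing refutes the claim.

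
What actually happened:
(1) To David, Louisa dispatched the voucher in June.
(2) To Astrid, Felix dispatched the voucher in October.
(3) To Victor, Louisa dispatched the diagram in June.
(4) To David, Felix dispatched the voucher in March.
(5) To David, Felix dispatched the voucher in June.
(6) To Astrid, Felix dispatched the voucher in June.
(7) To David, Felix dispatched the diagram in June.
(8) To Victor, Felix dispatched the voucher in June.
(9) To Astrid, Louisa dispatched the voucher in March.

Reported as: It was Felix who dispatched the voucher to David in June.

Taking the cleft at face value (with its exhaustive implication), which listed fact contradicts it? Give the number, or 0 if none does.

Focus of the cleft: "Felix" (the agent). Presupposed background: thing = the voucher, recipient = David, setting = in June.
The exhaustive reading says no other agent fits that background.
But fact (1) also has thing = the voucher, recipient = David, setting = in June, with agent = Louisa — so the exhaustive reading fails.

1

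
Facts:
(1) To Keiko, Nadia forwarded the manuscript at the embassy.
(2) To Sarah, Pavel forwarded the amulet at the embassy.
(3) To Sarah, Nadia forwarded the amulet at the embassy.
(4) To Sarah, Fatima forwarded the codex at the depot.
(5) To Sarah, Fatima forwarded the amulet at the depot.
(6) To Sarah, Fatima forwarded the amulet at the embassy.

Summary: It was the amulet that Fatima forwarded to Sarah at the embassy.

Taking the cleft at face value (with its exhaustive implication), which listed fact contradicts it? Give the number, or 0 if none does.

0

The cleft puts "the amulet" in focus and presupposes the open proposition with agent = Fatima, recipient = Sarah, setting = at the embassy.
The exhaustive reading says no other thing fits that background.
No listed fact matches the background with a different thing. Exhaustivity holds.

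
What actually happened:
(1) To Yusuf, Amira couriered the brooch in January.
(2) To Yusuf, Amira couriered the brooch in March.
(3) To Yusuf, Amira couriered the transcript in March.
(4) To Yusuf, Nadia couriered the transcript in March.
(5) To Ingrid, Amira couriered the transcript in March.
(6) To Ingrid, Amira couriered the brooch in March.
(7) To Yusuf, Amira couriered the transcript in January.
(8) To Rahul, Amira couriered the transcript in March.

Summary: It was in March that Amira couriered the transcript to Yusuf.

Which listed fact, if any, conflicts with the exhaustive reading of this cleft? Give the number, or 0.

The cleft puts "in March" in focus and presupposes the open proposition with same agent, thing, recipient (Amira / the transcript / Yusuf).
The exhaustive reading says no other setting fits that background.
But fact (7) also has same agent, thing, recipient (Amira / the transcript / Yusuf), with setting = in January — so the exhaustive reading fails.

7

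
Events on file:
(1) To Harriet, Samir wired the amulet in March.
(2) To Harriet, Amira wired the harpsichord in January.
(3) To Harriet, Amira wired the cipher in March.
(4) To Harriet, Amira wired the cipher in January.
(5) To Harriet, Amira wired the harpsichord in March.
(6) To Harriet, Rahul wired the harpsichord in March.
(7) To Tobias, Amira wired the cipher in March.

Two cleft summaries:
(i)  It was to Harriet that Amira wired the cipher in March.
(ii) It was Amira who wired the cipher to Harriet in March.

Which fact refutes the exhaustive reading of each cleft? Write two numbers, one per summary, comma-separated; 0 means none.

7, 0

Summary (i) focuses "Harriet" (the recipient); background same agent, thing, setting (Amira / the cipher / in March). Fact (7) matches that background with recipient = Tobias — refutes (i).
Summary (ii) focuses "Amira" (the agent); background same thing, recipient, setting (the cipher / Harriet / in March). No fact matches that background with a different agent, so 0.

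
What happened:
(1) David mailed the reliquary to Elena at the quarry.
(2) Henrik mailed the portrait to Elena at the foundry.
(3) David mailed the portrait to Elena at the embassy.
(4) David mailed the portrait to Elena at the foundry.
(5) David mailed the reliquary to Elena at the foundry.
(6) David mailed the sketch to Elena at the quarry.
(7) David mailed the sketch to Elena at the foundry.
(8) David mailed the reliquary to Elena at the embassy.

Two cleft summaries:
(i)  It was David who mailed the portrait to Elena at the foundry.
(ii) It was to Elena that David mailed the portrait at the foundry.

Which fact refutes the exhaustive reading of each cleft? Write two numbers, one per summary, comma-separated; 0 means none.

(i): focus "David". Looking for the portrait as thing and Elena as recipient and at the foundry as setting with some other agent — fact (2) has Henrik there. Refuted.
(ii): focus "Elena". No fact shares David as agent and the portrait as thing and at the foundry as setting with a different recipient. 0.

2, 0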